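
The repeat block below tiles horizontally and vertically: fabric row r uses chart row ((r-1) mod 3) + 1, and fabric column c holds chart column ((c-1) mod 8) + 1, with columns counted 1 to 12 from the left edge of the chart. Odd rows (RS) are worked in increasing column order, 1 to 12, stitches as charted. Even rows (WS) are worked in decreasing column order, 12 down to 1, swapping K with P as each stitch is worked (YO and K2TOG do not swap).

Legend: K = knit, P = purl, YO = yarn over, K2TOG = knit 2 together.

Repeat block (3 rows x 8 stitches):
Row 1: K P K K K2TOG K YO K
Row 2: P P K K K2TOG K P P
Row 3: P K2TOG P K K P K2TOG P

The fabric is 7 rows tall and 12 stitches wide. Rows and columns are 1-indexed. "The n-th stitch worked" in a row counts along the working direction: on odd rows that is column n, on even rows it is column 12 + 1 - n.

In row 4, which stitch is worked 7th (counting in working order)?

For row 4: chart row = ((4-1) mod 3) + 1 = 1; this is a WS (even) row.
Chart row 1 tiled across columns 1-12: K P K K K2TOG K YO K K P K K
WS row: flip the tiled sequence (start at column 12) and apply K<->P; YO and K2TOG stay.
Row 4 as worked: P P K P P YO P K2TOG P P K P
The 7th stitch worked is P.

Stitch:
P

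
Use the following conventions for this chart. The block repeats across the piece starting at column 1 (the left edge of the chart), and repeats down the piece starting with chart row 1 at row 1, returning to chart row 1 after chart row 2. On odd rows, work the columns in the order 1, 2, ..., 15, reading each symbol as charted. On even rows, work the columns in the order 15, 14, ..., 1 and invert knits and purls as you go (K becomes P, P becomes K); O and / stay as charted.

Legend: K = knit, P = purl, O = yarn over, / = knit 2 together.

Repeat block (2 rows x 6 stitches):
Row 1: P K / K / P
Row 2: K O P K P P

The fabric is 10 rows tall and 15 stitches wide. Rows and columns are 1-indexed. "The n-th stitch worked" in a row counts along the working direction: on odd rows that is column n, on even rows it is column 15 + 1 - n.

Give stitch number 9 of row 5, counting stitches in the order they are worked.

Row 5 uses chart row ((5-1) mod 2)+1 = 1. Row 5 is odd, so RS.
Chart row 1 tiled across columns 1-15: P K / K / P P K / K / P P K /
RS: work column 1 to column 15, symbols as charted — the tiled row is the row as worked.
Stitch 9 in working order -> /

Stitch:
/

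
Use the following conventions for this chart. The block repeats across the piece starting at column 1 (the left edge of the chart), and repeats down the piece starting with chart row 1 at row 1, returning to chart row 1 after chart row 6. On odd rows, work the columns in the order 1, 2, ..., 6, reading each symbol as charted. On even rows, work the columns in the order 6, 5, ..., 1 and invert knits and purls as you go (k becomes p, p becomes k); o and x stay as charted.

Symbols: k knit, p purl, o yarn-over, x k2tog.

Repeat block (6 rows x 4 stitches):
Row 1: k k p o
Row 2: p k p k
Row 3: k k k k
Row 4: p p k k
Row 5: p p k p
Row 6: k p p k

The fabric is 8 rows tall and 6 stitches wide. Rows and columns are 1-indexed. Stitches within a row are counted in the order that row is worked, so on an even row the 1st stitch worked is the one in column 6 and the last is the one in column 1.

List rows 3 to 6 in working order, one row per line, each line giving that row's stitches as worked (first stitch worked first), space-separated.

Result:
k k k k k k
k k p p k k
p p k p p p
k p p k k p

Derivation:
Row 3: chart row 3, RS - tile across columns 1-6 and work as-is.
Row 4: chart row 4, WS - tiled (columns 1-6): p p k k p p; work from column 6 back to 1 with k<->p swapped.
Row 5: chart row 5, RS - tile across columns 1-6 and work as-is.
Row 6: chart row 6, WS - tiled (columns 1-6): k p p k k p; work from column 6 back to 1 with k<->p swapped.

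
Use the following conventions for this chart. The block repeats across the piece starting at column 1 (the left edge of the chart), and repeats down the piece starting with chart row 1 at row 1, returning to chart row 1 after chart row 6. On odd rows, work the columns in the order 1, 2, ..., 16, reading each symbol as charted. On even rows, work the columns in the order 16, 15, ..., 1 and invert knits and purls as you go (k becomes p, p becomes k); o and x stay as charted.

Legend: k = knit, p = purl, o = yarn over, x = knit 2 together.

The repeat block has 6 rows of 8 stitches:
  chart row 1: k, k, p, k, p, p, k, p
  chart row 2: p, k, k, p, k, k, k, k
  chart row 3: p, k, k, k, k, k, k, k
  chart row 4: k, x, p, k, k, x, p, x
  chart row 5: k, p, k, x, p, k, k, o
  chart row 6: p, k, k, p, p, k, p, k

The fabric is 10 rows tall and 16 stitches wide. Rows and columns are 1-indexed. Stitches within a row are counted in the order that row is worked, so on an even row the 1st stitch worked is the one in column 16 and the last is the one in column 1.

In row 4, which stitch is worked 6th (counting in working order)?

== STITCH ==
k

Derivation:
Row 4 uses chart row ((4-1) mod 6)+1 = 4. Row 4 is even, so WS.
Chart row 4 tiled across columns 1-16: k x p k k x p x k x p k k x p x
Wrong side: read the tiled row from column 16 down to 1 and exchange k with p (leave o, x).
Row 4 as worked: x k x p p k x p x k x p p k x p
The 6th stitch worked is k.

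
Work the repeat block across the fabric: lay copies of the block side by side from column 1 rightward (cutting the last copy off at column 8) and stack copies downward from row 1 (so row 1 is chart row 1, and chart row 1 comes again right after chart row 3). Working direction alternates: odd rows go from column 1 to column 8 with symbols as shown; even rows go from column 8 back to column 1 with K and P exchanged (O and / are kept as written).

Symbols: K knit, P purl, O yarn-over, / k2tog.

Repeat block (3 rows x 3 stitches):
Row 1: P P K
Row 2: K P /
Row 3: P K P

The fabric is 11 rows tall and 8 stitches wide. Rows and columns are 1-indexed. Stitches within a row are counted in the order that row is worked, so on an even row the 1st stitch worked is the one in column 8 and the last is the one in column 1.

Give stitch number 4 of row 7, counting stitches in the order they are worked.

Result:
P

Derivation:
Row 7: (7-1) mod 3 = 0, so use chart row 1. Odd row -> RS.
Chart row 1 tiled across columns 1-8: P P K P P K P P
Right side: take the tiled row as-is (worked left to right from column 1).
Stitch 4 in working order -> P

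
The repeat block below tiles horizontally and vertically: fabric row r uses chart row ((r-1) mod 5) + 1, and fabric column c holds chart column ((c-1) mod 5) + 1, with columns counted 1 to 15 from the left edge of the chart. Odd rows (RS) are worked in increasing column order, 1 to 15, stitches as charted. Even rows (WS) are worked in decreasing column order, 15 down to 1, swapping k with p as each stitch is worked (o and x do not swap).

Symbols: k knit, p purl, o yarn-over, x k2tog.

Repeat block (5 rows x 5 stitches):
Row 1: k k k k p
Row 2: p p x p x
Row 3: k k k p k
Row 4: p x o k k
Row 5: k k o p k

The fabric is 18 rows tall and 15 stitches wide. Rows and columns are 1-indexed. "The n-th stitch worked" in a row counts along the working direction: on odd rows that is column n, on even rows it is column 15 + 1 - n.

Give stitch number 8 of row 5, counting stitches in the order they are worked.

Row 5 uses chart row ((5-1) mod 5)+1 = 5. Row 5 is odd, so RS.
Chart row 5 tiled across columns 1-15: k k o p k k k o p k k k o p k
RS: work column 1 to column 15, symbols as charted — the tiled row is the row as worked.
Counting 8 along the worked row gives o.

Stitch:
o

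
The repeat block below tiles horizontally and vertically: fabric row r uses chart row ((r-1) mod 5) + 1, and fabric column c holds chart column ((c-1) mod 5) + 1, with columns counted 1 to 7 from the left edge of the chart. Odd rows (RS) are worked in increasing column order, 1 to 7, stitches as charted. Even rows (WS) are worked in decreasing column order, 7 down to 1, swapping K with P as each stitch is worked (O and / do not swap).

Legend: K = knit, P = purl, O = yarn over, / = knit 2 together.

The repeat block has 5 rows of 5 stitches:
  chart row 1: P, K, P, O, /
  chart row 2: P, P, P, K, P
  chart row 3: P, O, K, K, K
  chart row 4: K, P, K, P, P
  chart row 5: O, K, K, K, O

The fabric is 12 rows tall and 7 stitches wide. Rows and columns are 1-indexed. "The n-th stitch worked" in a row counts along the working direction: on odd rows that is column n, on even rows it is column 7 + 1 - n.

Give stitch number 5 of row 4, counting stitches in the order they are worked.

For row 4: chart row = ((4-1) mod 5) + 1 = 4; this is a WS (even) row.
Chart row 4 tiled across columns 1-7: K P K P P K P
Wrong side: read the tiled row from column 7 down to 1 and exchange K with P (leave O, /).
Row 4 as worked: K P K K P K P
The 5th stitch worked is P.

== STITCH ==
P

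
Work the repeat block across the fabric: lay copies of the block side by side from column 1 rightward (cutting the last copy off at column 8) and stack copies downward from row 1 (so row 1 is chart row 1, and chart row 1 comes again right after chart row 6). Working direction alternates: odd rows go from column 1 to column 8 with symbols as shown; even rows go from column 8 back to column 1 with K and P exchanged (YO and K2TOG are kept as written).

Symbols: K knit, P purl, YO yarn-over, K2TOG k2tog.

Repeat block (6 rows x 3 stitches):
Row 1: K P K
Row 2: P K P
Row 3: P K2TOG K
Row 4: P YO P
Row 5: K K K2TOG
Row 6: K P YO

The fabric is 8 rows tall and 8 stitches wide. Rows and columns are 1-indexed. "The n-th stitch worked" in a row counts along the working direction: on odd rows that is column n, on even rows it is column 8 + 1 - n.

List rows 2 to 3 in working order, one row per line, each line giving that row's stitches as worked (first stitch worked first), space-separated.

== ROWS AS WORKED ==
P K K P K K P K
P K2TOG K P K2TOG K P K2TOG

Derivation:
Row 2: chart row 2, WS - tiled (columns 1-8): P K P P K P P K; work from column 8 back to 1 with K<->P swapped.
Row 3: chart row 3, RS - tile across columns 1-8 and work as-is.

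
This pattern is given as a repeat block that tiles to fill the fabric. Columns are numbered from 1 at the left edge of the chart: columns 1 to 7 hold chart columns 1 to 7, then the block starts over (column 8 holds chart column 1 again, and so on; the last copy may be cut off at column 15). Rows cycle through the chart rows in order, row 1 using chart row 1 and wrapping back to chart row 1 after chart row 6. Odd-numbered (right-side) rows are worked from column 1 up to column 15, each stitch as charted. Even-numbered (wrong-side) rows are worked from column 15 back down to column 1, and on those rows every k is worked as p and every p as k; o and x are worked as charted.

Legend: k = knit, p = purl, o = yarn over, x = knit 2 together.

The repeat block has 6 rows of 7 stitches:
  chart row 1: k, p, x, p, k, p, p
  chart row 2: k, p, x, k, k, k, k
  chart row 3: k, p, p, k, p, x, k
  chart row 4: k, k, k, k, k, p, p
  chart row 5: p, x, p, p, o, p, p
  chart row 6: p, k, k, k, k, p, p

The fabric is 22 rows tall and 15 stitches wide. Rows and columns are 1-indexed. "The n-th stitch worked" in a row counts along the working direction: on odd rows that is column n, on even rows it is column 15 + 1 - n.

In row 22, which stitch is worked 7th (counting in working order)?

== STITCH ==
p

Derivation:
For row 22: chart row = ((22-1) mod 6) + 1 = 4; this is a WS (even) row.
Chart row 4 tiled across columns 1-15: k k k k k p p k k k k k p p k
Wrong side: read the tiled row from column 15 down to 1 and exchange k with p (leave o, x).
Row 22 as worked: p k k p p p p p k k p p p p p
The 7th stitch worked is p.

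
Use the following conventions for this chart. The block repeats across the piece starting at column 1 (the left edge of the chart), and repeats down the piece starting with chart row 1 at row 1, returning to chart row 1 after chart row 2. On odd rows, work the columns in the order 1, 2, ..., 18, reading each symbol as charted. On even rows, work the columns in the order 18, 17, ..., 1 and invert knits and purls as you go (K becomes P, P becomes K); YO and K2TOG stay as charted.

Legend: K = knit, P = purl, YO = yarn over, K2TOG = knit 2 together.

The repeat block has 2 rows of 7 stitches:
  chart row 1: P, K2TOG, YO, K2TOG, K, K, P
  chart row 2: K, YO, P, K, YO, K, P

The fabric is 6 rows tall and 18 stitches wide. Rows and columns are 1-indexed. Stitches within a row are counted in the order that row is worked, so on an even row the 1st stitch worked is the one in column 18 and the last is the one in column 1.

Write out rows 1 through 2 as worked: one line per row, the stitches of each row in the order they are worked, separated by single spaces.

Row 1: chart row 1, RS - tile across columns 1-18 and work as-is.
Row 2: chart row 2, WS - tiled (columns 1-18): K YO P K YO K P K YO P K YO K P K YO P K; work from column 18 back to 1 with K<->P swapped.

Result:
P K2TOG YO K2TOG K K P P K2TOG YO K2TOG K K P P K2TOG YO K2TOG
P K YO P K P YO P K YO P K P YO P K YO P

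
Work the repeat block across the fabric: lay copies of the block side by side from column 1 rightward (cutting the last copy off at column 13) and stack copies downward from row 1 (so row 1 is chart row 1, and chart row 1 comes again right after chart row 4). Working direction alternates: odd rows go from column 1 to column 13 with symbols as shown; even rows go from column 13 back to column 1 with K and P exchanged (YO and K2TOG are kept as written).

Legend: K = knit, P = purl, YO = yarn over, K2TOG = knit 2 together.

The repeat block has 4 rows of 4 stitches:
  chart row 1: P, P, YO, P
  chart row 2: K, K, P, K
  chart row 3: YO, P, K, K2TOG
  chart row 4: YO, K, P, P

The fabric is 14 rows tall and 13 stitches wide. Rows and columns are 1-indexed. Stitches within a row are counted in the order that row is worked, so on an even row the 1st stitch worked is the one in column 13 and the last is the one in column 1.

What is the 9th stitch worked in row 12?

Result:
YO

Derivation:
For row 12: chart row = ((12-1) mod 4) + 1 = 4; this is a WS (even) row.
Chart row 4 tiled across columns 1-13: YO K P P YO K P P YO K P P YO
WS row: flip the tiled sequence (start at column 13) and apply K<->P; YO and K2TOG stay.
Row 12 as worked: YO K K P YO K K P YO K K P YO
Counting 9 along the worked row gives YO.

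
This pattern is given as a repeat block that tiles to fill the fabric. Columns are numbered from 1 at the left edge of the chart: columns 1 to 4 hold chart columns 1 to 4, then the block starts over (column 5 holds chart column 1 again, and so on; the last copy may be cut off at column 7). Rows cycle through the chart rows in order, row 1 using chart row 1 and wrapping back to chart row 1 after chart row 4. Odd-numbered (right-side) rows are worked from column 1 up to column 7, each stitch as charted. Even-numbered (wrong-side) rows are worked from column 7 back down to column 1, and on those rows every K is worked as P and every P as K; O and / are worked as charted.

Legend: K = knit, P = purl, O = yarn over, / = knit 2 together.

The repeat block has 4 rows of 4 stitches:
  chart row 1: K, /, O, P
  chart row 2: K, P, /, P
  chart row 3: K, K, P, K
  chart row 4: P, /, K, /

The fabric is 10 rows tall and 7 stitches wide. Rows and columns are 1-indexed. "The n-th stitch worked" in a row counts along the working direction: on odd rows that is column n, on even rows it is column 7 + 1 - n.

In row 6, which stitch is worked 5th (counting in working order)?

Stitch:
/

Derivation:
Row 6 uses chart row ((6-1) mod 4)+1 = 2. Row 6 is even, so WS.
Chart row 2 tiled across columns 1-7: K P / P K P /
WS row: flip the tiled sequence (start at column 7) and apply K<->P; O and / stay.
Row 6 as worked: / K P K / K P
Stitch 5 in working order -> /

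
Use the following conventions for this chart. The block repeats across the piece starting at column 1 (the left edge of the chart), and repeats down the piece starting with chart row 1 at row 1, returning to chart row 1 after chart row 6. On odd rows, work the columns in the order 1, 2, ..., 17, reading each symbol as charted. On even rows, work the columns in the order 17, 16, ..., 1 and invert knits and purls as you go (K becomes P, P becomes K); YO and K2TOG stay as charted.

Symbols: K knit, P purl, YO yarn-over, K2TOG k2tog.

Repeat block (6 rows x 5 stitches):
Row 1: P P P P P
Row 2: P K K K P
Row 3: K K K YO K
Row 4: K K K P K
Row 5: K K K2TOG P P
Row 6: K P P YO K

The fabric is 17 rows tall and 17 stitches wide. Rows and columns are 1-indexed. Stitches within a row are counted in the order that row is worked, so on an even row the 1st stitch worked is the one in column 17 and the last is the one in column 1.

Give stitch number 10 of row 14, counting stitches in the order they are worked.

Row 14: (14-1) mod 6 = 1, so use chart row 2. Even row -> WS.
Chart row 2 tiled across columns 1-17: P K K K P P K K K P P K K K P P K
Wrong side: read the tiled row from column 17 down to 1 and exchange K with P (leave YO, K2TOG).
Row 14 as worked: P K K P P P K K P P P K K P P P K
The 10th stitch worked is P.

Result:
P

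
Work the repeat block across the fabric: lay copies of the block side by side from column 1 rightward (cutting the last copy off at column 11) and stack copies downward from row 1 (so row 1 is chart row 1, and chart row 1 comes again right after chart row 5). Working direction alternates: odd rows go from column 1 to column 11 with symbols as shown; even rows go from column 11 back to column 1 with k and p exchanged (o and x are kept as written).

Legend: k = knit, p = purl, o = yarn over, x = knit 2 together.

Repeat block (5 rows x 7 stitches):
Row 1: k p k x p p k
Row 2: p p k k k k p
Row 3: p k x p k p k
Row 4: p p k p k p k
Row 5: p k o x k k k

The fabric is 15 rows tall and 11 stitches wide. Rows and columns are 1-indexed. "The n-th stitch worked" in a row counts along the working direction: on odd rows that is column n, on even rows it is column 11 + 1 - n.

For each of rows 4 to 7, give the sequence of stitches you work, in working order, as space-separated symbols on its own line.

Row 4: chart row 4, WS - tiled (columns 1-11): p p k p k p k p p k p; work from column 11 back to 1 with k<->p swapped.
Row 5: chart row 5, RS - tile across columns 1-11 and work as-is.
Row 6: chart row 1, WS - tiled (columns 1-11): k p k x p p k k p k x; work from column 11 back to 1 with k<->p swapped.
Row 7: chart row 2, RS - tile across columns 1-11 and work as-is.

Rows as worked:
k p k k p k p k p k k
p k o x k k k p k o x
x p k p p k k x p k p
p p k k k k p p p k k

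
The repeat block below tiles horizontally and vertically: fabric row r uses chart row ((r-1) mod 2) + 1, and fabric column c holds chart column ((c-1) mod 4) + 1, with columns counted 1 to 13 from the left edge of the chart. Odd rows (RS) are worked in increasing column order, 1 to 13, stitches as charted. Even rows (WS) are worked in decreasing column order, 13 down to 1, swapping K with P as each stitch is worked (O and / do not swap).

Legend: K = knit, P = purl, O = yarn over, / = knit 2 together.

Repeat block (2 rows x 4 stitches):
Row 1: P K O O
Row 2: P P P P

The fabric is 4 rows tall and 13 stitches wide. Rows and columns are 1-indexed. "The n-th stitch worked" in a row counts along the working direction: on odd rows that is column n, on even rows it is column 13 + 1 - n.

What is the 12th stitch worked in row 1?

For row 1: chart row = ((1-1) mod 2) + 1 = 1; this is a RS (odd) row.
Chart row 1 tiled across columns 1-13: P K O O P K O O P K O O P
RS row: no reversal, no swap; stitch n worked = column n.
Counting 12 along the worked row gives O.

== STITCH ==
O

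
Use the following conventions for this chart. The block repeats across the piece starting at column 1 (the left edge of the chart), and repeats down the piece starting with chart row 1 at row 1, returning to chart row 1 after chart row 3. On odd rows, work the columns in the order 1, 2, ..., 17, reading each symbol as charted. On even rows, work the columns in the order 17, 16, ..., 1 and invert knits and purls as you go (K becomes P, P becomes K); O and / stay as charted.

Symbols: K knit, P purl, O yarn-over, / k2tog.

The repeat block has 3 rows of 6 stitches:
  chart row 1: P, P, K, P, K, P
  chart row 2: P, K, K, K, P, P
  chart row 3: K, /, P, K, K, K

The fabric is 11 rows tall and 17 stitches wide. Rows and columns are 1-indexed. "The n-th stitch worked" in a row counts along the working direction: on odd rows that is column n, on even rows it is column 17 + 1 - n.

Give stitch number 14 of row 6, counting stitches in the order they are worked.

Stitch:
P

Derivation:
For row 6: chart row = ((6-1) mod 3) + 1 = 3; this is a WS (even) row.
Chart row 3 tiled across columns 1-17: K / P K K K K / P K K K K / P K K
WS: work from column 17 back to column 1 (reverse the tiled row), swapping K<->P (O and / unchanged).
Row 6 as worked: P P K / P P P P K / P P P P K / P
The 14th stitch worked is P.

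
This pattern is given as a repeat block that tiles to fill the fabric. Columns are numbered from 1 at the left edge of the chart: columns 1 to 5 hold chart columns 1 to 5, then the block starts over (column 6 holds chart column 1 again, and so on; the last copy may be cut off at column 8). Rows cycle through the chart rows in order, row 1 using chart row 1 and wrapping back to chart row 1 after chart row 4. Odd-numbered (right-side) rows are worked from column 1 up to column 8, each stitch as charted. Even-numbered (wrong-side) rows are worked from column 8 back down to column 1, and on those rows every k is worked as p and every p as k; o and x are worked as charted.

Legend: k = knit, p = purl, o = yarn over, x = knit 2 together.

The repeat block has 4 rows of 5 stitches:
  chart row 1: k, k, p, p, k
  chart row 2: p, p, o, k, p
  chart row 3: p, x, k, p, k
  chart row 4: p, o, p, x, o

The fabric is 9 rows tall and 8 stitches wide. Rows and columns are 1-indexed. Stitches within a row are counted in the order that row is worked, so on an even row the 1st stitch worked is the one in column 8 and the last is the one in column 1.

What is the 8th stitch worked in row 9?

Stitch:
p

Derivation:
For row 9: chart row = ((9-1) mod 4) + 1 = 1; this is a RS (odd) row.
Chart row 1 tiled across columns 1-8: k k p p k k k p
Right side: take the tiled row as-is (worked left to right from column 1).
Stitch 8 in working order -> p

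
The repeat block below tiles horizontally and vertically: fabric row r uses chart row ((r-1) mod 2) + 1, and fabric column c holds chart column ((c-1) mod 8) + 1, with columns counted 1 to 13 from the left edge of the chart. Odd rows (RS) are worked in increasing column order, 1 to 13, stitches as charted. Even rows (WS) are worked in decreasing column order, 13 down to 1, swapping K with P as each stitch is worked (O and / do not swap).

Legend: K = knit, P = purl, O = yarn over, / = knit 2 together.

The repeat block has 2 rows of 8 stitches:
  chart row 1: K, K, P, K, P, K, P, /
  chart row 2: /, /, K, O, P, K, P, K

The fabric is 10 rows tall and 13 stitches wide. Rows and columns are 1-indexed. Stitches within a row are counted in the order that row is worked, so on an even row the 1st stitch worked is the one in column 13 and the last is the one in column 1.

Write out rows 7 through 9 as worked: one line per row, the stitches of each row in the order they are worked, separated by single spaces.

Rows as worked:
K K P K P K P / K K P K P
K O P / / P K P K O P / /
K K P K P K P / K K P K P

Derivation:
Row 7: chart row 1, RS - tile across columns 1-13 and work as-is.
Row 8: chart row 2, WS - tiled (columns 1-13): / / K O P K P K / / K O P; work from column 13 back to 1 with K<->P swapped.
Row 9: chart row 1, RS - tile across columns 1-13 and work as-is.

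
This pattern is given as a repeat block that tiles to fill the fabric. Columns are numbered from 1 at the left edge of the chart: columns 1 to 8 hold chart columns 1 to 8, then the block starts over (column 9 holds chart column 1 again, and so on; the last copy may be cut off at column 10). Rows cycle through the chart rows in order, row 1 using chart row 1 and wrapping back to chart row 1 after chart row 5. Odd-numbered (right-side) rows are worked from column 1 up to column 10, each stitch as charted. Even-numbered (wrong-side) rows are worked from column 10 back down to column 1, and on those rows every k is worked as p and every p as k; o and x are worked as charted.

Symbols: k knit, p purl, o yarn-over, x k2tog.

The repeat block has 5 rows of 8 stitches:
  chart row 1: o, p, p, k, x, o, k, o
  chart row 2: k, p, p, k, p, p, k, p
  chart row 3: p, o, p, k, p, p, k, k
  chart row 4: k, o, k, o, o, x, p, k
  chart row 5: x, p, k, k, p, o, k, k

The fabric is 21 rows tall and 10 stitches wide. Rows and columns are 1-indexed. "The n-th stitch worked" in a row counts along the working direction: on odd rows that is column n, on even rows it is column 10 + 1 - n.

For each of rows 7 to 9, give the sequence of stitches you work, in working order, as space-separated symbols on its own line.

== ROWS AS WORKED ==
k p p k p p k p k p
o k p p k k p k o k
k o k o o x p k k o

Derivation:
Row 7: chart row 2, RS - tile across columns 1-10 and work as-is.
Row 8: chart row 3, WS - tiled (columns 1-10): p o p k p p k k p o; work from column 10 back to 1 with k<->p swapped.
Row 9: chart row 4, RS - tile across columns 1-10 and work as-is.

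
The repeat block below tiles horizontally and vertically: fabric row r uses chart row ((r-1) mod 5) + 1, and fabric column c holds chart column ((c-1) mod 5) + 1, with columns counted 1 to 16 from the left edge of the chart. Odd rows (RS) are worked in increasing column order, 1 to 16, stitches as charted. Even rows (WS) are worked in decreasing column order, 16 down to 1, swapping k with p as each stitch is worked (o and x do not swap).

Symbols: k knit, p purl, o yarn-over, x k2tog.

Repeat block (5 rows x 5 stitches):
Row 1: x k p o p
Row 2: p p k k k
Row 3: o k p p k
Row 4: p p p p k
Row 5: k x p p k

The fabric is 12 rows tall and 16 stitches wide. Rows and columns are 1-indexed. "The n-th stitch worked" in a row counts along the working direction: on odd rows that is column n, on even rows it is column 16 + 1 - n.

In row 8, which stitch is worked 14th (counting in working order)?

== STITCH ==
k

Derivation:
For row 8: chart row = ((8-1) mod 5) + 1 = 3; this is a WS (even) row.
Chart row 3 tiled across columns 1-16: o k p p k o k p p k o k p p k o
WS: work from column 16 back to column 1 (reverse the tiled row), swapping k<->p (o and x unchanged).
Row 8 as worked: o p k k p o p k k p o p k k p o
Counting 14 along the worked row gives k.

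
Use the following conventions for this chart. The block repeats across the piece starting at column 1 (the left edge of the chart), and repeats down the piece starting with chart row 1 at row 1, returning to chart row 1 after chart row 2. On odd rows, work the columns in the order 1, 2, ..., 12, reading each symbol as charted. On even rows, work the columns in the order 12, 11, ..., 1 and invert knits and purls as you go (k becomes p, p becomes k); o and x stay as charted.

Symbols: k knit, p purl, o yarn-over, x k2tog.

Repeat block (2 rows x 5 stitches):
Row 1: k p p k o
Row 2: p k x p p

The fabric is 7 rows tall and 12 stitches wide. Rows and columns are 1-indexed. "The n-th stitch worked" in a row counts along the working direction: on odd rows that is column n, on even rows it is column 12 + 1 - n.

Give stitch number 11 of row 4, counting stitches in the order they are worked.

Row 4: (4-1) mod 2 = 1, so use chart row 2. Even row -> WS.
Chart row 2 tiled across columns 1-12: p k x p p p k x p p p k
WS: work from column 12 back to column 1 (reverse the tiled row), swapping k<->p (o and x unchanged).
Row 4 as worked: p k k k x p k k k x p k
The 11th stitch worked is p.

Stitch:
p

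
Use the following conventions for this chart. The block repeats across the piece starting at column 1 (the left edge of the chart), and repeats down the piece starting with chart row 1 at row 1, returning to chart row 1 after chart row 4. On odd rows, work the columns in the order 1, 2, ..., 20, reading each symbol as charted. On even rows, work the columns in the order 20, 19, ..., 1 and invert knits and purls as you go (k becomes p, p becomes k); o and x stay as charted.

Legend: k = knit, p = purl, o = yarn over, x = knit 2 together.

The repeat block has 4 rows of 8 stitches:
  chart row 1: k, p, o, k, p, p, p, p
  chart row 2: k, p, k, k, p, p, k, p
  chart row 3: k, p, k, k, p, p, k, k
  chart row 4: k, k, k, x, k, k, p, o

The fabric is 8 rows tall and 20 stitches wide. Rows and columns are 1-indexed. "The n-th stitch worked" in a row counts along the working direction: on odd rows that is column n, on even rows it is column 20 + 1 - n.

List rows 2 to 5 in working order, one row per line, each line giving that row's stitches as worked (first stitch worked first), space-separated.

Rows as worked:
p p k p k p k k p p k p k p k k p p k p
k p k k p p k k k p k k p p k k k p k k
x p p p o k p p x p p p o k p p x p p p
k p o k p p p p k p o k p p p p k p o k

Derivation:
Row 2: chart row 2, WS - tiled (columns 1-20): k p k k p p k p k p k k p p k p k p k k; work from column 20 back to 1 with k<->p swapped.
Row 3: chart row 3, RS - tile across columns 1-20 and work as-is.
Row 4: chart row 4, WS - tiled (columns 1-20): k k k x k k p o k k k x k k p o k k k x; work from column 20 back to 1 with k<->p swapped.
Row 5: chart row 1, RS - tile across columns 1-20 and work as-is.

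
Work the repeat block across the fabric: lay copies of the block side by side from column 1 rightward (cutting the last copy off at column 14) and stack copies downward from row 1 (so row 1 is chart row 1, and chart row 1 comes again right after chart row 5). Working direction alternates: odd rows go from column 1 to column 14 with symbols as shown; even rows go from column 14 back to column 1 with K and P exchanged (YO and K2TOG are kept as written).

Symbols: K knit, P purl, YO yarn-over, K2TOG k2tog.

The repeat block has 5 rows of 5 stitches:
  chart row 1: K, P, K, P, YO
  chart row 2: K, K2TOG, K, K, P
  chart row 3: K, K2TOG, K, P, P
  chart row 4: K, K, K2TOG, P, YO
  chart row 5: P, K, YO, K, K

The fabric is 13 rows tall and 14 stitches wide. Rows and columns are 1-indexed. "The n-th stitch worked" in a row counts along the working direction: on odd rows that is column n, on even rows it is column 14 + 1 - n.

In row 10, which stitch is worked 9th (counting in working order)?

Stitch:
K

Derivation:
For row 10: chart row = ((10-1) mod 5) + 1 = 5; this is a WS (even) row.
Chart row 5 tiled across columns 1-14: P K YO K K P K YO K K P K YO K
WS row: flip the tiled sequence (start at column 14) and apply K<->P; YO and K2TOG stay.
Row 10 as worked: P YO P K P P YO P K P P YO P K
Counting 9 along the worked row gives K.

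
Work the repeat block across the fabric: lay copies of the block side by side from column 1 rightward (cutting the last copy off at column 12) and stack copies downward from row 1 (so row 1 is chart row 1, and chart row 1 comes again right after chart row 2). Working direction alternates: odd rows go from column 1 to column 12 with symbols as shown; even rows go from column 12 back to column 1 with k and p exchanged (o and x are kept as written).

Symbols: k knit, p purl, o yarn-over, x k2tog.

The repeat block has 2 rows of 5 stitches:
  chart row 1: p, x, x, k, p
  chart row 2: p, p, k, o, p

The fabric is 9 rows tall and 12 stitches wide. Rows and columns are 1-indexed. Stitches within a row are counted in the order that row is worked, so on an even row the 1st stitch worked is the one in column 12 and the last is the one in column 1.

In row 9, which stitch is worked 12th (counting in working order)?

Row 9 uses chart row ((9-1) mod 2)+1 = 1. Row 9 is odd, so RS.
Chart row 1 tiled across columns 1-12: p x x k p p x x k p p x
Right side: take the tiled row as-is (worked left to right from column 1).
Counting 12 along the worked row gives x.

Stitch:
x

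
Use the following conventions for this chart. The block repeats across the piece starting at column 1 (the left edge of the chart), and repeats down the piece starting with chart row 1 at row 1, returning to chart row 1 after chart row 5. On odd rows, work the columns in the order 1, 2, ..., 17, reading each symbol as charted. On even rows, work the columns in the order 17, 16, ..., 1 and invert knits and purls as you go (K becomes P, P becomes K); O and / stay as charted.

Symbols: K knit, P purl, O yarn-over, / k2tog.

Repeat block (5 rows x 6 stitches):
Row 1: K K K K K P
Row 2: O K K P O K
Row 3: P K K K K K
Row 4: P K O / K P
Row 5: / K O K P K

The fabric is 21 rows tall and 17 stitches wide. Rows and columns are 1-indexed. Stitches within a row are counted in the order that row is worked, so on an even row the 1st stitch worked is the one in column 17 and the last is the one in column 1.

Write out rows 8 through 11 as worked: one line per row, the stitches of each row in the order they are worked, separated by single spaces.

Result:
P P P P K P P P P P K P P P P P K
P K O / K P P K O / K P P K O / K
K P O P / P K P O P / P K P O P /
K K K K K P K K K K K P K K K K K

Derivation:
Row 8: chart row 3, WS - tiled (columns 1-17): P K K K K K P K K K K K P K K K K; work from column 17 back to 1 with K<->P swapped.
Row 9: chart row 4, RS - tile across columns 1-17 and work as-is.
Row 10: chart row 5, WS - tiled (columns 1-17): / K O K P K / K O K P K / K O K P; work from column 17 back to 1 with K<->P swapped.
Row 11: chart row 1, RS - tile across columns 1-17 and work as-is.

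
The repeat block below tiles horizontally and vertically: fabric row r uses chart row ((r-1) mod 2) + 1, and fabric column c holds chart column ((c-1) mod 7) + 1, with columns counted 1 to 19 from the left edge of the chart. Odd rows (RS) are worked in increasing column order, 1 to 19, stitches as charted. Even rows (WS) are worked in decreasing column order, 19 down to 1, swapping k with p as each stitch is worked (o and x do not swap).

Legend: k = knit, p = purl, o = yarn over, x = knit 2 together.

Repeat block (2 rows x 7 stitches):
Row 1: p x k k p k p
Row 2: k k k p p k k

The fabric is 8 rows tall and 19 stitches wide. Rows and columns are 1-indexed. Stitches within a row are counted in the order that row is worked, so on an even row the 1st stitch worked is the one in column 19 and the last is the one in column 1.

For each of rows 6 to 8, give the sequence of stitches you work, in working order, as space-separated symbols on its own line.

Row 6: chart row 2, WS - tiled (columns 1-19): k k k p p k k k k k p p k k k k k p p; work from column 19 back to 1 with k<->p swapped.
Row 7: chart row 1, RS - tile across columns 1-19 and work as-is.
Row 8: chart row 2, WS - tiled (columns 1-19): k k k p p k k k k k p p k k k k k p p; work from column 19 back to 1 with k<->p swapped.

== ROWS AS WORKED ==
k k p p p p p k k p p p p p k k p p p
p x k k p k p p x k k p k p p x k k p
k k p p p p p k k p p p p p k k p p p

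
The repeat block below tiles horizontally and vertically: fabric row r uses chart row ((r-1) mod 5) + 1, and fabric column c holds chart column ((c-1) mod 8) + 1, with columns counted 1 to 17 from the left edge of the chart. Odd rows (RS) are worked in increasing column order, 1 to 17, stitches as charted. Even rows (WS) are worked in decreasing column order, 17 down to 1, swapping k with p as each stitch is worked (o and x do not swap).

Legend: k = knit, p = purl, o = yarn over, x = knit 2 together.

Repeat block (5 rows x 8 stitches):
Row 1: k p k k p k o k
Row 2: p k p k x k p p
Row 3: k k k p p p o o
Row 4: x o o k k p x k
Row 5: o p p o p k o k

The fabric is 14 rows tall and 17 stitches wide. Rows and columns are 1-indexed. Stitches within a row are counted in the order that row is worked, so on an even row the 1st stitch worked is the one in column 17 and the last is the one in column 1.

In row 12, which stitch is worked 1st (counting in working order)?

For row 12: chart row = ((12-1) mod 5) + 1 = 2; this is a WS (even) row.
Chart row 2 tiled across columns 1-17: p k p k x k p p p k p k x k p p p
WS row: flip the tiled sequence (start at column 17) and apply k<->p; o and x stay.
Row 12 as worked: k k k p x p k p k k k p x p k p k
Stitch 1 in working order -> k

Result:
k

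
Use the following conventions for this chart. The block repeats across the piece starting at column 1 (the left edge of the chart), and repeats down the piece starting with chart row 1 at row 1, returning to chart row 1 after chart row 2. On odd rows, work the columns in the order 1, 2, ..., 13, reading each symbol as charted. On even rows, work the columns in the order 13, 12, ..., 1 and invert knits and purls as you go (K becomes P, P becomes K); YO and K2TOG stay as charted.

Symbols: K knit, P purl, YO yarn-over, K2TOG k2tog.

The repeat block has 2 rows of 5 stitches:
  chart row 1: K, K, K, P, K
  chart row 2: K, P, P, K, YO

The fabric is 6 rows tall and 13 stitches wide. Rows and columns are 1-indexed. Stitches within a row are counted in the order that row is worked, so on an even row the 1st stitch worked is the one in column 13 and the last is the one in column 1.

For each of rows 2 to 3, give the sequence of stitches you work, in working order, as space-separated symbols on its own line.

== ROWS AS WORKED ==
K K P YO P K K P YO P K K P
K K K P K K K K P K K K K

Derivation:
Row 2: chart row 2, WS - tiled (columns 1-13): K P P K YO K P P K YO K P P; work from column 13 back to 1 with K<->P swapped.
Row 3: chart row 1, RS - tile across columns 1-13 and work as-is.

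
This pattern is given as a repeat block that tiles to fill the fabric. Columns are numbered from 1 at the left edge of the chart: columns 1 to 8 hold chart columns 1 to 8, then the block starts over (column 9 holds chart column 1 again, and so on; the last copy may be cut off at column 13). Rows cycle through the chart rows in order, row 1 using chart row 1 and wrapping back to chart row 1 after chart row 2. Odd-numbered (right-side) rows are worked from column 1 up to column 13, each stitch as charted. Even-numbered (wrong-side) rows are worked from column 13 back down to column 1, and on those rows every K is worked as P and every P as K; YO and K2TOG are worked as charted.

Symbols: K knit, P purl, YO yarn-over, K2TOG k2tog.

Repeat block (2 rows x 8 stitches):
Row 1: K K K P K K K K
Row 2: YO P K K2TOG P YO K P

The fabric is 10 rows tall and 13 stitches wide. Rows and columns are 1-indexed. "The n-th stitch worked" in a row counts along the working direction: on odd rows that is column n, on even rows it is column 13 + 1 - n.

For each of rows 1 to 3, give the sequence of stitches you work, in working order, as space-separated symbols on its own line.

Row 1: chart row 1, RS - tile across columns 1-13 and work as-is.
Row 2: chart row 2, WS - tiled (columns 1-13): YO P K K2TOG P YO K P YO P K K2TOG P; work from column 13 back to 1 with K<->P swapped.
Row 3: chart row 1, RS - tile across columns 1-13 and work as-is.

Result:
K K K P K K K K K K K P K
K K2TOG P K YO K P YO K K2TOG P K YO
K K K P K K K K K K K P K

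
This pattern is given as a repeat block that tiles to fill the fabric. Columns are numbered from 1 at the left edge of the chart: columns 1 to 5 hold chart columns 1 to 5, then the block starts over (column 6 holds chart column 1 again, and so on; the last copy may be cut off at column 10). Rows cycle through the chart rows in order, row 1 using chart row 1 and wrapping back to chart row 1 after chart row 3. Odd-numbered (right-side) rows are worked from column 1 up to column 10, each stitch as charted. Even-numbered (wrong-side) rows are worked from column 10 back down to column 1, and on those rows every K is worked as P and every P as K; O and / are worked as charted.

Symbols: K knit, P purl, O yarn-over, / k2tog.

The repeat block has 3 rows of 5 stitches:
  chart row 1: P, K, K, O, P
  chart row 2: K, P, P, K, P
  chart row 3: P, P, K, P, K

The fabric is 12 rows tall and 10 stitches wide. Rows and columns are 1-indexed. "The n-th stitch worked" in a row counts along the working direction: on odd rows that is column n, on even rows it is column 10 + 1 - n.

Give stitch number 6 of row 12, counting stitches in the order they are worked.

For row 12: chart row = ((12-1) mod 3) + 1 = 3; this is a WS (even) row.
Chart row 3 tiled across columns 1-10: P P K P K P P K P K
WS row: flip the tiled sequence (start at column 10) and apply K<->P; O and / stay.
Row 12 as worked: P K P K K P K P K K
Counting 6 along the worked row gives P.

== STITCH ==
P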